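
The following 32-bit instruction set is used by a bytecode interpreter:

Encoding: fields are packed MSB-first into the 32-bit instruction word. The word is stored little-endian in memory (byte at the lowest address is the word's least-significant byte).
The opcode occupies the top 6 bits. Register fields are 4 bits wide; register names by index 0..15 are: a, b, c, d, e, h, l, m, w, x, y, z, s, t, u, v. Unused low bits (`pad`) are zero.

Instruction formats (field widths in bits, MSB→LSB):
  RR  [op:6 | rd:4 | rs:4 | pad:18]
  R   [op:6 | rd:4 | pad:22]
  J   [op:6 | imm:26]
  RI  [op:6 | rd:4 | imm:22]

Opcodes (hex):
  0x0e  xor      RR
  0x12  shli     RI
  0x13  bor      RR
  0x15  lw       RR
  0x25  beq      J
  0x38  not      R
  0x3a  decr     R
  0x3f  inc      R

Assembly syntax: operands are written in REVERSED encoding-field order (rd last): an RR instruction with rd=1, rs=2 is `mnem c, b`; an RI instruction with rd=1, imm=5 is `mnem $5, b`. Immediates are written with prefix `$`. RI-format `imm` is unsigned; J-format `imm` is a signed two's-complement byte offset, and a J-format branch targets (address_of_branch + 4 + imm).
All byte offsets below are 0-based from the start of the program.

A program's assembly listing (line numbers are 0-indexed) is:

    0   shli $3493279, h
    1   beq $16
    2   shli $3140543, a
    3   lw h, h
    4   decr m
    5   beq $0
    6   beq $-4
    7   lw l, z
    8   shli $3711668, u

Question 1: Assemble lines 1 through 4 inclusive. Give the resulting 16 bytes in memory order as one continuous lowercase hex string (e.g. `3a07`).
10000094bfeb2f48000054550000c0e9

line 1 (beq): pack op=0x25:6|imm=16:26 = 0x94000010; little→ 10 00 00 94
line 2 (shli): pack op=0x12:6|rd=0:4|imm=3140543:22 = 0x482febbf; little→ bf eb 2f 48
line 3 (lw): pack op=0x15:6|rd=5:4|rs=5:4|pad=0:18 = 0x55540000; little→ 00 00 54 55
line 4 (decr): pack op=0x3a:6|rd=7:4|pad=0:22 = 0xe9c00000; little→ 00 00 c0 e9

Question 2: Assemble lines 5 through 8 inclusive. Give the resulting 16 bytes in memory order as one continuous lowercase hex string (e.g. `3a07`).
L5: beq op=0x25:6|imm=0:26 ⇒ 0x94000000 ⇒ little 00 00 00 94
L6: beq op=0x25:6|imm=-4:26 ⇒ 0x97fffffc ⇒ little fc ff ff 97
L7: lw op=0x15:6|rd=11:4|rs=6:4|pad=0:18 ⇒ 0x56d80000 ⇒ little 00 00 d8 56
L8: shli op=0x12:6|rd=14:4|imm=3711668:22 ⇒ 0x4bb8a2b4 ⇒ little b4 a2 b8 4b

00000094fcffff970000d856b4a2b84b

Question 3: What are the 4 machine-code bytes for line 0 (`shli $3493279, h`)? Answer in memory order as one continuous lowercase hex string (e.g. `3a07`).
9f4d7549

L0: shli op=0x12:6|rd=5:4|imm=3493279:22 ⇒ 0x49754d9f ⇒ little 9f 4d 75 49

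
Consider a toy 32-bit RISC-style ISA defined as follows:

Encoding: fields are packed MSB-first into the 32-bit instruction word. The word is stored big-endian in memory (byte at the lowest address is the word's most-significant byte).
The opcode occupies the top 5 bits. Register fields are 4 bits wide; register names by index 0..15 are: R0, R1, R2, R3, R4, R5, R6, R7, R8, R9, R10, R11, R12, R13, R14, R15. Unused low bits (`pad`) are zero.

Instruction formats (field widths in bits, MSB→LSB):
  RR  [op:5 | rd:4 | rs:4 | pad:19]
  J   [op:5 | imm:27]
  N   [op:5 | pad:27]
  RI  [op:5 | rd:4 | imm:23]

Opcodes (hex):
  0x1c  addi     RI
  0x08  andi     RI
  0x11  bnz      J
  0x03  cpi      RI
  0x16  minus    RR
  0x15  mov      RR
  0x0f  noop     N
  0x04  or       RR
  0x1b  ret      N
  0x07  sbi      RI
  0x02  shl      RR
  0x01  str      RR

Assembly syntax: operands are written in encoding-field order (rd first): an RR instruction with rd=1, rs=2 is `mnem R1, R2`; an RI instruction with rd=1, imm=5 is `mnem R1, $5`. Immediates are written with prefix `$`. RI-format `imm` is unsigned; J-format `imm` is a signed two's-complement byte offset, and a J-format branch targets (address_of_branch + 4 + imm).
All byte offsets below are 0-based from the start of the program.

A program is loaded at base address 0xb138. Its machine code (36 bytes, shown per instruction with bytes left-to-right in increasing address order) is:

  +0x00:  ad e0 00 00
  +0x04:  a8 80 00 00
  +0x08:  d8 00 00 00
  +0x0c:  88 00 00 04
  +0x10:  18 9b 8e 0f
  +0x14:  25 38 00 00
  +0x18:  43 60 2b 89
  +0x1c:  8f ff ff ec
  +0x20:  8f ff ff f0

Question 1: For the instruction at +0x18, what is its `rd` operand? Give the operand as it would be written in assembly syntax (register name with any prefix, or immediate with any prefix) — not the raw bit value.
R6

off 0x18: read 43 60 2b 89 as big → 0x43602b89
  opcode bits[31:27]=0x8: andi/RI
  [26:23] rd=6 = R6
  [22:0] imm=6302601 = $6302601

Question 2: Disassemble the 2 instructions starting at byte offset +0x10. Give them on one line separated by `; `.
cpi R1, $1805839; or R10, R7

+0x10: 18 9b 8e 0f ⇒ word 0x189b8e0f (big)
  op=0x189b8e0f>>27=0x3 ⇒ cpi (RI)
  rd@[26:23]=0x1 ⇒ R1
  imm@[22:0]=0x1b8e0f ⇒ $1805839
+0x14: 25 38 00 00 ⇒ word 0x25380000 (big)
  op=0x25380000>>27=0x4 ⇒ or (RR)
  rd@[26:23]=0xa ⇒ R10
  rs@[22:19]=0x7 ⇒ R7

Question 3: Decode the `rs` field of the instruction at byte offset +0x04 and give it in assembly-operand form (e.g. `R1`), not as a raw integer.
R0

@+04  big-endian(a8 80 00 00) = 0xa8800000
  opcode bits[31:27]=0x15: mov/RR
  [26:23] rd=1 = R1
  [22:19] rs=0 = R0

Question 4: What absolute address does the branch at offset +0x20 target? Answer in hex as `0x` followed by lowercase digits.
off 0x20: read 8f ff ff f0 as big → 0x8ffffff0
  top 5b → 0x11 → bnz [J]
  imm: (w>>0)&0x7ffffff=0x7fffff0 (s27→-16) → $-16
  target = base 0xb138 + off 0x20 + 4 + imm -16 = 0xb14c

0xb14c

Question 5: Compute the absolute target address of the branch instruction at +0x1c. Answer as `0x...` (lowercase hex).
0xb144

[1c] 8f ff ff ec → 0x8fffffec
  top 5b → 0x11 → bnz [J]
  imm@[26:0]=0x7ffffec (s27→-20) ⇒ $-20
  target = base 0xb138 + off 0x1c + 4 + imm -20 = 0xb144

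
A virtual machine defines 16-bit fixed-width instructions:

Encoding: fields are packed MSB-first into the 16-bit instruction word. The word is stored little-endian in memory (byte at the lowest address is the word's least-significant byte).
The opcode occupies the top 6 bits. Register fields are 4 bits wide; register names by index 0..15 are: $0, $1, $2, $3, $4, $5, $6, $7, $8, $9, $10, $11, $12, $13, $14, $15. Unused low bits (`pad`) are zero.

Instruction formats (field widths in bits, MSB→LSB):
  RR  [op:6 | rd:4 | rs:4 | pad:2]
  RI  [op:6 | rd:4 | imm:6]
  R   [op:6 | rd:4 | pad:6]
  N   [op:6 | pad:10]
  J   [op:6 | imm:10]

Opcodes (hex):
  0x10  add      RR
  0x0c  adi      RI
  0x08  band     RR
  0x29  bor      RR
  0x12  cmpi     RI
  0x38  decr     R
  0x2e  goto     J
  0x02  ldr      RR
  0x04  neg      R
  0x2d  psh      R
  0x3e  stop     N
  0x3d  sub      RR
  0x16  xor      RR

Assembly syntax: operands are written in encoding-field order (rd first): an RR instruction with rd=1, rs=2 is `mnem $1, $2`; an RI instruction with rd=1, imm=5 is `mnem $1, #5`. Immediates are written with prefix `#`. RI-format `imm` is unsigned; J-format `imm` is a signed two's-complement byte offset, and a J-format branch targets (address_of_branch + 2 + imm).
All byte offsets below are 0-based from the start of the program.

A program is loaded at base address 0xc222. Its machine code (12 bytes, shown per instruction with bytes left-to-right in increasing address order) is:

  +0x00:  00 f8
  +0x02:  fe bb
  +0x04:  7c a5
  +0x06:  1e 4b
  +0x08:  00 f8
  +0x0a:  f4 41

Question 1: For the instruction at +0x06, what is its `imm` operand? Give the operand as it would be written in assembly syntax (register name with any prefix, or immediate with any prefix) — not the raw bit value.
#30

off 0x06: read 1e 4b as little → 0x4b1e
  op=0x4b1e>>10=0x12 ⇒ cmpi (RI)
  rd: (w>>6)&0xf=0xc → $12
  imm: (w>>0)&0x3f=0x1e → #30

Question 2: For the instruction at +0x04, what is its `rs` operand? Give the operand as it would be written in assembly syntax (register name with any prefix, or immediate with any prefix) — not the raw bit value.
$15

+0x04: 7c a5 ⇒ word 0xa57c (little)
  op=0xa57c>>10=0x29 ⇒ bor (RR)
  rd: (w>>6)&0xf=0x5 → $5
  rs: (w>>2)&0xf=0xf → $15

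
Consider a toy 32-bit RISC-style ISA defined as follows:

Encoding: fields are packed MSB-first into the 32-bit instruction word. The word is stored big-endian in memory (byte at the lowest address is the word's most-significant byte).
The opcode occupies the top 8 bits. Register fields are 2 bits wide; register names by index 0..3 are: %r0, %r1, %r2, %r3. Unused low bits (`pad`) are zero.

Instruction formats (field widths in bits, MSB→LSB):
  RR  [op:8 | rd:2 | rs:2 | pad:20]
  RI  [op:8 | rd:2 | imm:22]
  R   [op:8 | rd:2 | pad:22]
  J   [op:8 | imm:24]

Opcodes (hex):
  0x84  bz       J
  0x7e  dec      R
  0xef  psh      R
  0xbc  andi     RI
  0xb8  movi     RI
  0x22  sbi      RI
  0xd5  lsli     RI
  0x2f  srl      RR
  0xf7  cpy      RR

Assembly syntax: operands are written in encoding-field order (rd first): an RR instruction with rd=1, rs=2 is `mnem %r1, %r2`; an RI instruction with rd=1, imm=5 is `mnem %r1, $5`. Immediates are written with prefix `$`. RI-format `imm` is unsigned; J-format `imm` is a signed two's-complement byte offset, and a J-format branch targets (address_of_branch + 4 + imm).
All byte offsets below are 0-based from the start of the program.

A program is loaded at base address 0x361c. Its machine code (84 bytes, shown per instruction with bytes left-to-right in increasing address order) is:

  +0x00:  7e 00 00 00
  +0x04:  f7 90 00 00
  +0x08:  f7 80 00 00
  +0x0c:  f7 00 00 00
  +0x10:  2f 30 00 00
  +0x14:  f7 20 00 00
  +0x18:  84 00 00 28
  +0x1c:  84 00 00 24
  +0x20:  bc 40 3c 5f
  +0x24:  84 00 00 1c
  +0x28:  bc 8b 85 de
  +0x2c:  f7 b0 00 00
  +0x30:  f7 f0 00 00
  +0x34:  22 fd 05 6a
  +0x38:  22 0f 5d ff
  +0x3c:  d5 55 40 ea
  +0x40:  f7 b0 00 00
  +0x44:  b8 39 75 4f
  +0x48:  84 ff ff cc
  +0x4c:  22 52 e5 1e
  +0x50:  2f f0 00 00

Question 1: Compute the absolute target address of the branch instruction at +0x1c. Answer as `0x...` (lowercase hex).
[1c] 84 00 00 24 → 0x84000024
  opcode bits[31:24]=0x84: bz/J
  imm: (w>>0)&0xffffff=0x24 → $36
  target = base 0x361c + off 0x1c + 4 + imm 36 = 0x3660

0x3660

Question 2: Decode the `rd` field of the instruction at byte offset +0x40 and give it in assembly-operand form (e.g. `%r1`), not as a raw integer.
off 0x40: read f7 b0 00 00 as big → 0xf7b00000
  op=0xf7b00000>>24=0xf7 ⇒ cpy (RR)
  rd: (w>>22)&0x3=0x2 → %r2
  rs: (w>>20)&0x3=0x3 → %r3

%r2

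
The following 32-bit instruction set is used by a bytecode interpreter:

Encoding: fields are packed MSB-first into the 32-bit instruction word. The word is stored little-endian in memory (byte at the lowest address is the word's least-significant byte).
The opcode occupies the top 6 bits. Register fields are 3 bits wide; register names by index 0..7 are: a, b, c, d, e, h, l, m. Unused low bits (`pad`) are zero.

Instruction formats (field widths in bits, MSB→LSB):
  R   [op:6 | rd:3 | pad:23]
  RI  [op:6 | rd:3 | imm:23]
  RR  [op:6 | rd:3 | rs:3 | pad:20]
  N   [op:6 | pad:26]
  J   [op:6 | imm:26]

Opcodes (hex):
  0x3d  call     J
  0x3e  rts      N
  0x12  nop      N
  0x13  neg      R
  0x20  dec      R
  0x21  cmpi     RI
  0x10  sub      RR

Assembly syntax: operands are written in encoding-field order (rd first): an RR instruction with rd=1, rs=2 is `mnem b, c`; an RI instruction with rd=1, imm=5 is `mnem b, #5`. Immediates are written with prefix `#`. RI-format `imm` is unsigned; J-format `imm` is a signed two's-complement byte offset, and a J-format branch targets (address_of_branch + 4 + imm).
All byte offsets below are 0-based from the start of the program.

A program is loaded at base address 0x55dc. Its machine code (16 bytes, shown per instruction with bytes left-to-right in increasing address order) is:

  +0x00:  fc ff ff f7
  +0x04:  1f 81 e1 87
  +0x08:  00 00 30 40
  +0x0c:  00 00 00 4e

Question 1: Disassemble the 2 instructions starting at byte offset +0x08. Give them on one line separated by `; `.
off 0x08: read 00 00 30 40 as little → 0x40300000
  opcode bits[31:26]=0x10: sub/RR
  rd: (w>>23)&0x7=0x0 → a
  rs: (w>>20)&0x7=0x3 → d
off 0x0c: read 00 00 00 4e as little → 0x4e000000
  opcode bits[31:26]=0x13: neg/R
  rd: (w>>23)&0x7=0x4 → e

sub a, d; neg e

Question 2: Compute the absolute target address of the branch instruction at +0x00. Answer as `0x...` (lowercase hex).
@+00  little-endian(fc ff ff f7) = 0xf7fffffc
  opcode bits[31:26]=0x3d: call/J
  imm: (w>>0)&0x3ffffff=0x3fffffc (s26→-4) → #-4
  target = base 0x55dc + off 0x00 + 4 + imm -4 = 0x55dc

0x55dc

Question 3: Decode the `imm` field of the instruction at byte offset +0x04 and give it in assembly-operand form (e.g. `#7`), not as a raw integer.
#6390047

off 0x04: read 1f 81 e1 87 as little → 0x87e1811f
  op=0x87e1811f>>26=0x21 ⇒ cmpi (RI)
  rd@[25:23]=0x7 ⇒ m
  imm@[22:0]=0x61811f ⇒ #6390047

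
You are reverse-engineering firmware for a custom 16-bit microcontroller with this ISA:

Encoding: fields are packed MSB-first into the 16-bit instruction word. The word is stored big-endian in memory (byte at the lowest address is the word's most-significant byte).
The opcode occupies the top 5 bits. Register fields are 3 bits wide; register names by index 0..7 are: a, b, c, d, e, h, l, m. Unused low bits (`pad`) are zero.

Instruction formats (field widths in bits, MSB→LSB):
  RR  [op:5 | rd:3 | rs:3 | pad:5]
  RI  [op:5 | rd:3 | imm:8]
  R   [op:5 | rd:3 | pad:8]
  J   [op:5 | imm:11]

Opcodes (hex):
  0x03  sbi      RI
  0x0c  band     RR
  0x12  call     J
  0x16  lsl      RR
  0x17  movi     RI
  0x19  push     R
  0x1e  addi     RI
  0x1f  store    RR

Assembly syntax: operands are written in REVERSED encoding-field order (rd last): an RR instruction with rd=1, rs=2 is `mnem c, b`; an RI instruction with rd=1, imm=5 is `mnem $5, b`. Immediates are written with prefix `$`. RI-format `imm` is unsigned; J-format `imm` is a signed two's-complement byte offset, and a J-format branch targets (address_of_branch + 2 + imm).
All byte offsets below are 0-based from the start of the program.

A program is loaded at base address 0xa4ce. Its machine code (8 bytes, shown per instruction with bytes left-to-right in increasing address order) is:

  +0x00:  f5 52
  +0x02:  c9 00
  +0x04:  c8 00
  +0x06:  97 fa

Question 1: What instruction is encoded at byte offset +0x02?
off 0x02: read c9 00 as big → 0xc900
  op=0xc900>>11=0x19 ⇒ push (R)
  rd@[10:8]=0x1 ⇒ b

push b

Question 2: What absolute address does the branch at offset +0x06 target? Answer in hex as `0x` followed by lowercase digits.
[06] 97 fa → 0x97fa
  op=0x97fa>>11=0x12 ⇒ call (J)
  imm: (w>>0)&0x7ff=0x7fa (s11→-6) → $-6
  target = base 0xa4ce + off 0x06 + 2 + imm -6 = 0xa4d0

0xa4d0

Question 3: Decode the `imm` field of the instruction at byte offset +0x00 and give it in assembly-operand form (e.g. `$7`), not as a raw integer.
$82

@+00  big-endian(f5 52) = 0xf552
  opcode bits[15:11]=0x1e: addi/RI
  [10:8] rd=5 = h
  [7:0] imm=82 = $82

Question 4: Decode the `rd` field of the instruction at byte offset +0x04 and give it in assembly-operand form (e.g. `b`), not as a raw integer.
[04] c8 00 → 0xc800
  op=0xc800>>11=0x19 ⇒ push (R)
  rd@[10:8]=0x0 ⇒ a

a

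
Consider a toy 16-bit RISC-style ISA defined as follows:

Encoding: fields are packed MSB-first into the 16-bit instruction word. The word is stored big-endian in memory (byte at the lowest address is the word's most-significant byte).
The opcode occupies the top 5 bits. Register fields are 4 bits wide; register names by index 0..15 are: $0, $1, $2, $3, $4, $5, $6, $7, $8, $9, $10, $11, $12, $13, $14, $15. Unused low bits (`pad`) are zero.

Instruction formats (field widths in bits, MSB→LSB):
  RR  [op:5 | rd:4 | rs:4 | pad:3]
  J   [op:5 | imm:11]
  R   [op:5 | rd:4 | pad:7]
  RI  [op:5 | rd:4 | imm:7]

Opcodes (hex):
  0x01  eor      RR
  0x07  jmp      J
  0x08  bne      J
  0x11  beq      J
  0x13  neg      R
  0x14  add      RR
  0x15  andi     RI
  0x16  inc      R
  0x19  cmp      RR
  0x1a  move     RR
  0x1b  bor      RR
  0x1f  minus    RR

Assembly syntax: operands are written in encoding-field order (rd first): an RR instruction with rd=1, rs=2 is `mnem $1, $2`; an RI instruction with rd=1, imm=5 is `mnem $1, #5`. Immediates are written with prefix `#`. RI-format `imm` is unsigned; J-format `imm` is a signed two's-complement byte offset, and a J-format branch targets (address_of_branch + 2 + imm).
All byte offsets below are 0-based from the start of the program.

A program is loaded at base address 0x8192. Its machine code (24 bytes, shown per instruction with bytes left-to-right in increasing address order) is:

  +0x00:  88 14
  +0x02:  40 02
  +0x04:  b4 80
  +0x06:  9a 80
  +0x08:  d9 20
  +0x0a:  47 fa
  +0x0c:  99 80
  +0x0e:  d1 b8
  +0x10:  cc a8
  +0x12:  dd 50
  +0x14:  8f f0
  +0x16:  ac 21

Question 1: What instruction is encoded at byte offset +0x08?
bor $2, $4

[08] d9 20 → 0xd920
  opcode bits[15:11]=0x1b: bor/RR
  rd: (w>>7)&0xf=0x2 → $2
  rs: (w>>3)&0xf=0x4 → $4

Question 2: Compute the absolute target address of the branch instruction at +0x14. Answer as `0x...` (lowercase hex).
off 0x14: read 8f f0 as big → 0x8ff0
  op=0x8ff0>>11=0x11 ⇒ beq (J)
  imm: (w>>0)&0x7ff=0x7f0 (s11→-16) → #-16
  target = base 0x8192 + off 0x14 + 2 + imm -16 = 0x8198

0x8198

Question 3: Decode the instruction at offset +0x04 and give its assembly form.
inc $9

off 0x04: read b4 80 as big → 0xb480
  op=0xb480>>11=0x16 ⇒ inc (R)
  [10:7] rd=9 = $9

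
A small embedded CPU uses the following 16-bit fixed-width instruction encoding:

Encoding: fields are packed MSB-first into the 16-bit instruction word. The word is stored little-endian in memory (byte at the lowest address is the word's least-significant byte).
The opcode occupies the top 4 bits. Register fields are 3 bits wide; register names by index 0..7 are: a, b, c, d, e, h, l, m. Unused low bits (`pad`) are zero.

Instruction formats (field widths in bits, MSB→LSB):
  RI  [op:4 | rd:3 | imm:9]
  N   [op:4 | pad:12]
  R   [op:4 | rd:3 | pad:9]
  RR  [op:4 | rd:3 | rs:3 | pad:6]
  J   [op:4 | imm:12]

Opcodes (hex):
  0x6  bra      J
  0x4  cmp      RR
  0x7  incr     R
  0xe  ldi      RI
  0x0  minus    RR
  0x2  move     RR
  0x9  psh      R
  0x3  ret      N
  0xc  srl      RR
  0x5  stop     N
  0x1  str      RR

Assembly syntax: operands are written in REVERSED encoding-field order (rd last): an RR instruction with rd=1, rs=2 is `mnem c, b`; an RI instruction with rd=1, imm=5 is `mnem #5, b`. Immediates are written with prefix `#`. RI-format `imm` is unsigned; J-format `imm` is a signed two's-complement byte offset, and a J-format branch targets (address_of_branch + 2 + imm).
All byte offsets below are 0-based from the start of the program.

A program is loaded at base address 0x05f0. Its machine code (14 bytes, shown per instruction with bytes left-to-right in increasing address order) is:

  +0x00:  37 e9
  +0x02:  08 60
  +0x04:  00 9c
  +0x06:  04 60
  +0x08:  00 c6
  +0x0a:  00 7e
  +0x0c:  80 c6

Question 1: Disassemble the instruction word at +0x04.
off 0x04: read 00 9c as little → 0x9c00
  opcode bits[15:12]=0x9: psh/R
  [11:9] rd=6 = l

psh l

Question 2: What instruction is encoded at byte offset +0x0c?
srl c, d

off 0x0c: read 80 c6 as little → 0xc680
  op=0xc680>>12=0xc ⇒ srl (RR)
  [11:9] rd=3 = d
  [8:6] rs=2 = c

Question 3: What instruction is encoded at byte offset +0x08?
srl a, d

+0x08: 00 c6 ⇒ word 0xc600 (little)
  op=0xc600>>12=0xc ⇒ srl (RR)
  rd@[11:9]=0x3 ⇒ d
  rs@[8:6]=0x0 ⇒ a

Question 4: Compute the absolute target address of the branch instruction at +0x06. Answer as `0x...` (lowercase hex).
0x05fc

off 0x06: read 04 60 as little → 0x6004
  op=0x6004>>12=0x6 ⇒ bra (J)
  imm: (w>>0)&0xfff=0x4 → #4
  target = base 0x05f0 + off 0x06 + 2 + imm 4 = 0x05fc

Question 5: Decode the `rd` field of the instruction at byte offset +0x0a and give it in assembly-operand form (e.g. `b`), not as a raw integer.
m

off 0x0a: read 00 7e as little → 0x7e00
  op=0x7e00>>12=0x7 ⇒ incr (R)
  rd@[11:9]=0x7 ⇒ m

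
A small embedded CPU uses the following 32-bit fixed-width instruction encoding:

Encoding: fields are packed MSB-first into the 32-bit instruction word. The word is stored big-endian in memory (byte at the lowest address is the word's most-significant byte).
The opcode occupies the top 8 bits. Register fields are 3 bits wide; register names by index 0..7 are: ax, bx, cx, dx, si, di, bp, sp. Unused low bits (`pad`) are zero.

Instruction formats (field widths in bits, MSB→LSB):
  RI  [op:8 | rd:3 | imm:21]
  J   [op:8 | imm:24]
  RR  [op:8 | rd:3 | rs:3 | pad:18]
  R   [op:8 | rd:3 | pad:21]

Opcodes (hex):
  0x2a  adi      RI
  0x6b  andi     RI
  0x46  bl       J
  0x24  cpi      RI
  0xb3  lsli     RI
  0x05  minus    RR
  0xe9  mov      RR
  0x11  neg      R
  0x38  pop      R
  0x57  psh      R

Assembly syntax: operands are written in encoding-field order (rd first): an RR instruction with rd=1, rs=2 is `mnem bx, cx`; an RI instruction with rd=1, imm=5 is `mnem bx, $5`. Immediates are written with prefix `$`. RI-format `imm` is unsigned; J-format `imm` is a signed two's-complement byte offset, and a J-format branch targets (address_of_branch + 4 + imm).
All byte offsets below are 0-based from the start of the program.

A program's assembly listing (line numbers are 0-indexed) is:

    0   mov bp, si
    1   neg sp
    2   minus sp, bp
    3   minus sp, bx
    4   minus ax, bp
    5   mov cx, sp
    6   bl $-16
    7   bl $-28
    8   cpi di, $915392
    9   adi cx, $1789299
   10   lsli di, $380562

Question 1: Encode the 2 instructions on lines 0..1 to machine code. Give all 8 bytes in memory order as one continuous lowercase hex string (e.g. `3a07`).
L0: mov op=0xe9:8|rd=6:3|rs=4:3|pad=0:18 ⇒ 0xe9d00000 ⇒ big e9 d0 00 00
L1: neg op=0x11:8|rd=7:3|pad=0:21 ⇒ 0x11e00000 ⇒ big 11 e0 00 00

e9d0000011e00000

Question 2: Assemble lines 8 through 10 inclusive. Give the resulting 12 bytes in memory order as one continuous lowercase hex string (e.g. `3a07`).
8. cpi fields op=0x24:8|rd=5:3|imm=915392:21 → word 24adf7c0h → 24 ad f7 c0
9. adi fields op=0x2a:8|rd=2:3|imm=1789299:21 → word 2a5b4d73h → 2a 5b 4d 73
10. lsli fields op=0xb3:8|rd=5:3|imm=380562:21 → word b3a5ce92h → b3 a5 ce 92

24adf7c02a5b4d73b3a5ce92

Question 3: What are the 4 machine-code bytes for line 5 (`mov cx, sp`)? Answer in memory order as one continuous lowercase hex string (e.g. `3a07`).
e95c0000

line 5 (mov): pack op=0xe9:8|rd=2:3|rs=7:3|pad=0:18 = 0xe95c0000; big→ e9 5c 00 00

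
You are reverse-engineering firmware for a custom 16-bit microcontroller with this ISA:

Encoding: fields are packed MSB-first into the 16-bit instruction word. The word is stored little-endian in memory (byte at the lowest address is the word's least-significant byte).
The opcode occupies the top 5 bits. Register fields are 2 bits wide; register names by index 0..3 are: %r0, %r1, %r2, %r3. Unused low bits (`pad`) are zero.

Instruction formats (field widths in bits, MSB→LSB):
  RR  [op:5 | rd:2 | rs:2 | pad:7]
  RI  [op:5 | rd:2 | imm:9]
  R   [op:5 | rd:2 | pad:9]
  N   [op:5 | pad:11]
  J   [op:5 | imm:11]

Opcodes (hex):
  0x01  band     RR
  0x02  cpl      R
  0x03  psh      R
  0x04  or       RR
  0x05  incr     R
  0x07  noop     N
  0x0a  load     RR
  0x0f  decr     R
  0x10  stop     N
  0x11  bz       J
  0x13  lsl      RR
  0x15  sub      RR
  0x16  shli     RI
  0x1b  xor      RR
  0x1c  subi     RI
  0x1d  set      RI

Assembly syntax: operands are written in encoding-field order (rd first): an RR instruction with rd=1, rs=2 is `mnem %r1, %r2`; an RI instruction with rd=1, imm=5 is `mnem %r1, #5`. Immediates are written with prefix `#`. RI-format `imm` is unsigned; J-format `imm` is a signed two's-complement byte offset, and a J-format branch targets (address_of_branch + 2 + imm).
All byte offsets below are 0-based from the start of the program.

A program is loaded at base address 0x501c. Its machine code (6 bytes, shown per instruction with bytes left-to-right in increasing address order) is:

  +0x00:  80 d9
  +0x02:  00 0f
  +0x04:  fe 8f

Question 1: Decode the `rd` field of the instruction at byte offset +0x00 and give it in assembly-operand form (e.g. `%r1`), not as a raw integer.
%r0

@+00  little-endian(80 d9) = 0xd980
  top 5b → 0x1b → xor [RR]
  rd: (w>>9)&0x3=0x0 → %r0
  rs: (w>>7)&0x3=0x3 → %r3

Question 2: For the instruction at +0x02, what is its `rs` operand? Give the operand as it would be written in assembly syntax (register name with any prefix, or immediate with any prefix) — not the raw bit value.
%r2

[02] 00 0f → 0x0f00
  top 5b → 0x1 → band [RR]
  rd: (w>>9)&0x3=0x3 → %r3
  rs: (w>>7)&0x3=0x2 → %r2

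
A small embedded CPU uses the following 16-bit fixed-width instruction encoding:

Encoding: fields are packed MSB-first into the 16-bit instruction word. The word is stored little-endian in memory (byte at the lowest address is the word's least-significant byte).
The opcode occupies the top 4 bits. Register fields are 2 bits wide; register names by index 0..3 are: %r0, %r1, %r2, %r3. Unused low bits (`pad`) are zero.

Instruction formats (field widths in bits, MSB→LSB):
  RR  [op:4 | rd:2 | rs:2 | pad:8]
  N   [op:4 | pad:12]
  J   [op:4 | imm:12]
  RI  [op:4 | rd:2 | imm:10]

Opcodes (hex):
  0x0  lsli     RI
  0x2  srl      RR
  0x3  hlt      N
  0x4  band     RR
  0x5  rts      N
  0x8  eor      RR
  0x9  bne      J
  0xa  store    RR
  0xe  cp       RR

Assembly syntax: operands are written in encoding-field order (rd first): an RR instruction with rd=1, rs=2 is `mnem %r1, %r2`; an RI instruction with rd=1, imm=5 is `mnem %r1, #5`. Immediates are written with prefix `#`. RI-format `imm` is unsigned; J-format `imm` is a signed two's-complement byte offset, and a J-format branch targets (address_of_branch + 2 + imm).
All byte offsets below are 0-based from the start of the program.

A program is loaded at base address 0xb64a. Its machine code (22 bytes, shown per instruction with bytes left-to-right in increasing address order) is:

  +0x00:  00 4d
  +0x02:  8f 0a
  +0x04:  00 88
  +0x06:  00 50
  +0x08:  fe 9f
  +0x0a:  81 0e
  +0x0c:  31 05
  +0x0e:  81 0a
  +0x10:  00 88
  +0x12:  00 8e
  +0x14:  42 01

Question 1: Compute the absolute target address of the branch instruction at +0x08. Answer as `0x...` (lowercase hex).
off 0x08: read fe 9f as little → 0x9ffe
  op=0x9ffe>>12=0x9 ⇒ bne (J)
  imm@[11:0]=0xffe (s12→-2) ⇒ #-2
  target = base 0xb64a + off 0x08 + 2 + imm -2 = 0xb652

0xb652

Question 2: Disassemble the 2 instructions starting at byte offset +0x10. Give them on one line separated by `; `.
@+10  little-endian(00 88) = 0x8800
  op=0x8800>>12=0x8 ⇒ eor (RR)
  rd: (w>>10)&0x3=0x2 → %r2
  rs: (w>>8)&0x3=0x0 → %r0
@+12  little-endian(00 8e) = 0x8e00
  op=0x8e00>>12=0x8 ⇒ eor (RR)
  rd: (w>>10)&0x3=0x3 → %r3
  rs: (w>>8)&0x3=0x2 → %r2

eor %r2, %r0; eor %r3, %r2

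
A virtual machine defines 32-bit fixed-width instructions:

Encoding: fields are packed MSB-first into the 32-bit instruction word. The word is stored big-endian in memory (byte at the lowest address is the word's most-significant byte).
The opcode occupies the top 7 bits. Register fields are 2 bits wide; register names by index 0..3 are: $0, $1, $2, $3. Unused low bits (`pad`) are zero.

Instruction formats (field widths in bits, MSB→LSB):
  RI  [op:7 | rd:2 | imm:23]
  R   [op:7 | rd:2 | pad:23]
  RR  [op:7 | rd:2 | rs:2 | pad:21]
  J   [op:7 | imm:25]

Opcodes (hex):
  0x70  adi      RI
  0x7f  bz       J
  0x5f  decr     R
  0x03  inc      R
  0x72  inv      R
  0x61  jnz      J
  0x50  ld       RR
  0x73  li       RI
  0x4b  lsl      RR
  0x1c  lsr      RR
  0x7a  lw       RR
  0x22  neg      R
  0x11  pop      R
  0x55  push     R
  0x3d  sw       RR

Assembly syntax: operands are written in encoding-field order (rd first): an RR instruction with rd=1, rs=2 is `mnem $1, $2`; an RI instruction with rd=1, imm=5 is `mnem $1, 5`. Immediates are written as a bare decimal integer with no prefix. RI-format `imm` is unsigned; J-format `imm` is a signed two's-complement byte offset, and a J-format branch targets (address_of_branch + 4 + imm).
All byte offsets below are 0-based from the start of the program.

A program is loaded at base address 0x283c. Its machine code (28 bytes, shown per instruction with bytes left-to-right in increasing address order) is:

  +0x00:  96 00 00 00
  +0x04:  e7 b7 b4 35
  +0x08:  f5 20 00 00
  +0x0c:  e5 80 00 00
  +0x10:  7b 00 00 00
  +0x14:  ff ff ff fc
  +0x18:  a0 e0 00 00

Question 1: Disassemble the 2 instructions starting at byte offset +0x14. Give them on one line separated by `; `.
bz -4; ld $1, $3

[14] ff ff ff fc → 0xfffffffc
  opcode bits[31:25]=0x7f: bz/J
  [24:0] imm=33554428 (s25→-4) = -4
[18] a0 e0 00 00 → 0xa0e00000
  opcode bits[31:25]=0x50: ld/RR
  [24:23] rd=1 = $1
  [22:21] rs=3 = $3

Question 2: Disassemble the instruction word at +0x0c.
inv $3

[0c] e5 80 00 00 → 0xe5800000
  top 7b → 0x72 → inv [R]
  rd@[24:23]=0x3 ⇒ $3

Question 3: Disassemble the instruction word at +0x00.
[00] 96 00 00 00 → 0x96000000
  top 7b → 0x4b → lsl [RR]
  [24:23] rd=0 = $0
  [22:21] rs=0 = $0

lsl $0, $0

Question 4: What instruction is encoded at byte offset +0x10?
@+10  big-endian(7b 00 00 00) = 0x7b000000
  top 7b → 0x3d → sw [RR]
  [24:23] rd=2 = $2
  [22:21] rs=0 = $0

sw $2, $0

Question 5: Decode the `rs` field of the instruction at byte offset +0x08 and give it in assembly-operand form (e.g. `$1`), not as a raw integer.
@+08  big-endian(f5 20 00 00) = 0xf5200000
  op=0xf5200000>>25=0x7a ⇒ lw (RR)
  rd: (w>>23)&0x3=0x2 → $2
  rs: (w>>21)&0x3=0x1 → $1

$1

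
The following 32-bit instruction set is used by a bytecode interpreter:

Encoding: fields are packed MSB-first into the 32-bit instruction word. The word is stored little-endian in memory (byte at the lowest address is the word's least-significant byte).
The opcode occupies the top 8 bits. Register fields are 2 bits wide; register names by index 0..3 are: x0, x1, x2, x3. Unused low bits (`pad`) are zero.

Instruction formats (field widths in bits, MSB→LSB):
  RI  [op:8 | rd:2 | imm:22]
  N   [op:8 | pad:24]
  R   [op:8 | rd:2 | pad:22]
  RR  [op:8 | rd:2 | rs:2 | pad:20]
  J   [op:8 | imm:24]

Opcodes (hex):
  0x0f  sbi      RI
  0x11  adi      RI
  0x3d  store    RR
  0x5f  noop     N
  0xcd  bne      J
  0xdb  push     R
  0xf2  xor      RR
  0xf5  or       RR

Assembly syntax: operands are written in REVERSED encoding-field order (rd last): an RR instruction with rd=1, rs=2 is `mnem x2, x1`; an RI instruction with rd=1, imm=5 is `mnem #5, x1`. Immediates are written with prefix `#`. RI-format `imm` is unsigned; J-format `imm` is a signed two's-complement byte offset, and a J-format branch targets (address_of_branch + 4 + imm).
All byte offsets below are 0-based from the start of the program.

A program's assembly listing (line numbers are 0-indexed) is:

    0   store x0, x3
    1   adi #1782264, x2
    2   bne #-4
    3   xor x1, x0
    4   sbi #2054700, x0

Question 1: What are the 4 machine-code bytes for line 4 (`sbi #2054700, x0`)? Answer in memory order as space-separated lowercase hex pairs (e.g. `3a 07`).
L4: sbi op=0xf:8|rd=0:2|imm=2054700:22 ⇒ 0x0f1f5a2c ⇒ little 2c 5a 1f 0f

2c 5a 1f 0f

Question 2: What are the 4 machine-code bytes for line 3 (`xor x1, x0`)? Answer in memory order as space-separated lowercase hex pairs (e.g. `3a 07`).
00 00 10 f2

L3: xor op=0xf2:8|rd=0:2|rs=1:2|pad=0:20 ⇒ 0xf2100000 ⇒ little 00 00 10 f2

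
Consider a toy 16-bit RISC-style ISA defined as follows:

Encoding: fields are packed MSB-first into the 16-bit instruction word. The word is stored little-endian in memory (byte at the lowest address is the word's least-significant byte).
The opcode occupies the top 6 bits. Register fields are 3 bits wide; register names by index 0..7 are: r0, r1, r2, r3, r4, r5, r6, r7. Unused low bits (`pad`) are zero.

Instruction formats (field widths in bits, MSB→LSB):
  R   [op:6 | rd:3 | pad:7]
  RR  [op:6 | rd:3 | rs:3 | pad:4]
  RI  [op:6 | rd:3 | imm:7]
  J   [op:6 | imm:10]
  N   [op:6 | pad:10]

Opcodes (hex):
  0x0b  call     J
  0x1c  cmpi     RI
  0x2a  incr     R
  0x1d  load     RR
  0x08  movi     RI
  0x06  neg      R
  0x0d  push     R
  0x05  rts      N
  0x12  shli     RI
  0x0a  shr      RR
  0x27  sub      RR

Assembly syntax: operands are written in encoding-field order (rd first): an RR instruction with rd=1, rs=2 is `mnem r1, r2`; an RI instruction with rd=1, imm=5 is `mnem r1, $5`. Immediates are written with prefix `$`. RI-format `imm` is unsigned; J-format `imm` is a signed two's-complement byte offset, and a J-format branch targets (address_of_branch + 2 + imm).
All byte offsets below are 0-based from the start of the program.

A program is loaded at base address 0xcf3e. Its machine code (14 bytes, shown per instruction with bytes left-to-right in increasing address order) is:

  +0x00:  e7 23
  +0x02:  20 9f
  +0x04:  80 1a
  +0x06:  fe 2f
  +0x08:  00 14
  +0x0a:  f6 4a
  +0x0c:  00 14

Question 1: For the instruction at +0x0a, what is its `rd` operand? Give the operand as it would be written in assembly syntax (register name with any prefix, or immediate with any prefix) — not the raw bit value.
+0x0a: f6 4a ⇒ word 0x4af6 (little)
  opcode bits[15:10]=0x12: shli/RI
  rd@[9:7]=0x5 ⇒ r5
  imm@[6:0]=0x76 ⇒ $118

r5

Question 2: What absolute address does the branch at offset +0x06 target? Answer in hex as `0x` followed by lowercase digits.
0xcf44

@+06  little-endian(fe 2f) = 0x2ffe
  opcode bits[15:10]=0xb: call/J
  imm: (w>>0)&0x3ff=0x3fe (s10→-2) → $-2
  target = base 0xcf3e + off 0x06 + 2 + imm -2 = 0xcf44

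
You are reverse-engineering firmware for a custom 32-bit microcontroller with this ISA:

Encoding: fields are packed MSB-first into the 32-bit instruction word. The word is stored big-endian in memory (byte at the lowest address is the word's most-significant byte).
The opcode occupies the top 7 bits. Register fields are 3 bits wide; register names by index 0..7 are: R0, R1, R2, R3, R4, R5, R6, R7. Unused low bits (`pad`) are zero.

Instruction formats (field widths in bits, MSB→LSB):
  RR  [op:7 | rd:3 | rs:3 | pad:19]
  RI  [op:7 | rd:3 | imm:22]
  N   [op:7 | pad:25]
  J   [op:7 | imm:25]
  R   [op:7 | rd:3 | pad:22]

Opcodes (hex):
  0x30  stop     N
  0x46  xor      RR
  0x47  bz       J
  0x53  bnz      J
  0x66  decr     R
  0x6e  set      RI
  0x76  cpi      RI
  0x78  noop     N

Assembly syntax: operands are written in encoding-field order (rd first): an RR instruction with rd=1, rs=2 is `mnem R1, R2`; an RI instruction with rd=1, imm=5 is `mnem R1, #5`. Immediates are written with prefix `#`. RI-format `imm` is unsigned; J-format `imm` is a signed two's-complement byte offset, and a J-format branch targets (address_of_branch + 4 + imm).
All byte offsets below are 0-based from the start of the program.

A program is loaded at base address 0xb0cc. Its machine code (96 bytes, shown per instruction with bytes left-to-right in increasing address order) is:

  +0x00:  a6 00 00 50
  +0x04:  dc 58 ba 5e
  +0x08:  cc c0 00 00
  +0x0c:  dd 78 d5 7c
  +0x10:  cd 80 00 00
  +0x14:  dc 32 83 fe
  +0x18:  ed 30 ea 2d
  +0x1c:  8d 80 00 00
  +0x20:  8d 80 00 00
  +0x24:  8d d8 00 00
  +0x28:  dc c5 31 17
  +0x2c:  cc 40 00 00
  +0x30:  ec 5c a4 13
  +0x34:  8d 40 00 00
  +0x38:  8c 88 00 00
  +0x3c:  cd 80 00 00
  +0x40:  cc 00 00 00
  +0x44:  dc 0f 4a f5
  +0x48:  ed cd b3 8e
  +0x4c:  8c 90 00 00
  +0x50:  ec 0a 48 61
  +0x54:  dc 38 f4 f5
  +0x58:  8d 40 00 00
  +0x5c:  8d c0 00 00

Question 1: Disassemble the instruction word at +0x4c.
+0x4c: 8c 90 00 00 ⇒ word 0x8c900000 (big)
  op=0x8c900000>>25=0x46 ⇒ xor (RR)
  rd@[24:22]=0x2 ⇒ R2
  rs@[21:19]=0x2 ⇒ R2

xor R2, R2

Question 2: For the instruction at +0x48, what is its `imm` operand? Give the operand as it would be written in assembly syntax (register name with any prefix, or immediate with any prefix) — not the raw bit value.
off 0x48: read ed cd b3 8e as big → 0xedcdb38e
  top 7b → 0x76 → cpi [RI]
  [24:22] rd=7 = R7
  [21:0] imm=897934 = #897934

#897934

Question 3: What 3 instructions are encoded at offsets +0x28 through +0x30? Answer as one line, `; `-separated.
set R3, #340247; decr R1; cpi R1, #1877011

[28] dc c5 31 17 → 0xdcc53117
  opcode bits[31:25]=0x6e: set/RI
  [24:22] rd=3 = R3
  [21:0] imm=340247 = #340247
[2c] cc 40 00 00 → 0xcc400000
  opcode bits[31:25]=0x66: decr/R
  [24:22] rd=1 = R1
[30] ec 5c a4 13 → 0xec5ca413
  opcode bits[31:25]=0x76: cpi/RI
  [24:22] rd=1 = R1
  [21:0] imm=1877011 = #1877011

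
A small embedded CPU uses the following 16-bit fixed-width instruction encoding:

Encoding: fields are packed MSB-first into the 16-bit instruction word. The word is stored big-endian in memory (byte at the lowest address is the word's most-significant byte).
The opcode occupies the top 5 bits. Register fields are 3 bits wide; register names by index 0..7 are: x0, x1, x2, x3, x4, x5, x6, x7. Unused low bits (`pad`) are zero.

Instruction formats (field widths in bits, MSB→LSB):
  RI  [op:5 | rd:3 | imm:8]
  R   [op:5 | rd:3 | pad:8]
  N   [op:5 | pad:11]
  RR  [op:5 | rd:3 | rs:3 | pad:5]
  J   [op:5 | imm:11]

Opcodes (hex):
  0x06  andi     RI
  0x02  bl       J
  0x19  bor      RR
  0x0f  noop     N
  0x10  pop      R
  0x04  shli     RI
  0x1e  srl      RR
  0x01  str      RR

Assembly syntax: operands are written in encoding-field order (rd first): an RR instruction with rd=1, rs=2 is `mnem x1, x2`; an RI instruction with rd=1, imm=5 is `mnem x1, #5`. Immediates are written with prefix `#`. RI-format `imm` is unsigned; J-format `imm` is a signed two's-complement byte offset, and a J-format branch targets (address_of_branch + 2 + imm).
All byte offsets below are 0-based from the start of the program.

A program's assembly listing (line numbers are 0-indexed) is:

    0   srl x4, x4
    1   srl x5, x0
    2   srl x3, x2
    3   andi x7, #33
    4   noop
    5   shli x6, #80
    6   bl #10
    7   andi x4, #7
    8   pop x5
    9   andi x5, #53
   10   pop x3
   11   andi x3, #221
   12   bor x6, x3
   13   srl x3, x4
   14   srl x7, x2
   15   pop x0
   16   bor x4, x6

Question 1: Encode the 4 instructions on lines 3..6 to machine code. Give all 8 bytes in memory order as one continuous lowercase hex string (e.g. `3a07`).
372178002650100a

line 3 (andi): pack op=0x6:5|rd=7:3|imm=33:8 = 0x3721; big→ 37 21
line 4 (noop): pack op=0xf:5|pad=0:11 = 0x7800; big→ 78 00
line 5 (shli): pack op=0x4:5|rd=6:3|imm=80:8 = 0x2650; big→ 26 50
line 6 (bl): pack op=0x2:5|imm=10:11 = 0x100a; big→ 10 0a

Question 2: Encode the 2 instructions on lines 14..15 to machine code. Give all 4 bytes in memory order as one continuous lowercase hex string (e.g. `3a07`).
14. srl fields op=0x1e:5|rd=7:3|rs=2:3|pad=0:5 → word f740h → f7 40
15. pop fields op=0x10:5|rd=0:3|pad=0:8 → word 8000h → 80 00

f7408000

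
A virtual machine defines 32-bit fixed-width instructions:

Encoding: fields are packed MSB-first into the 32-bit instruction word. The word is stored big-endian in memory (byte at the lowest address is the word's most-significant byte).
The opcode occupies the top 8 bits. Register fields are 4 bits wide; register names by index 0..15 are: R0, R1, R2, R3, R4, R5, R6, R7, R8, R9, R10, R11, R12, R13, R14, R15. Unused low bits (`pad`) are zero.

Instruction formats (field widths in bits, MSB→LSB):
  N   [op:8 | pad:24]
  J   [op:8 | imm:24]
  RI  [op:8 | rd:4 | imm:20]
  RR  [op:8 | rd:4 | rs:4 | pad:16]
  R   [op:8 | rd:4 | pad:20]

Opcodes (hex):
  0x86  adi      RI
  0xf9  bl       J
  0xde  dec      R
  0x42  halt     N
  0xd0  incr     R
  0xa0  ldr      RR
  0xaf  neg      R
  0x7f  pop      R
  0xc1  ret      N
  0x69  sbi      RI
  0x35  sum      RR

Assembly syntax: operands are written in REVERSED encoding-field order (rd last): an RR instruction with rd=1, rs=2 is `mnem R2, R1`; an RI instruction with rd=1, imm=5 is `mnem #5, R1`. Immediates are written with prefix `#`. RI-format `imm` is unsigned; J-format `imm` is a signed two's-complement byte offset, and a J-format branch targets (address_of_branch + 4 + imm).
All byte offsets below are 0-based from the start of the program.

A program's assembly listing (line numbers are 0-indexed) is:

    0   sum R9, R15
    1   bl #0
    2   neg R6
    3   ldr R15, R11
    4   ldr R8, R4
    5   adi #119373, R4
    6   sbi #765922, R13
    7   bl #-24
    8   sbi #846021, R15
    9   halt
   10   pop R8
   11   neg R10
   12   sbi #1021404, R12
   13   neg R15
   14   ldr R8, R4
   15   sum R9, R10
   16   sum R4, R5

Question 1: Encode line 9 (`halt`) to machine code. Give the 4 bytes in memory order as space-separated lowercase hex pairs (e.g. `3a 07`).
9. halt fields op=0x42:8|pad=0:24 → word 42000000h → 42 00 00 00

42 00 00 00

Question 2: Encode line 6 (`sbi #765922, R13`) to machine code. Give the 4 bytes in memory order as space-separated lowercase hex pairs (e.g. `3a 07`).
69 db af e2

L6: sbi op=0x69:8|rd=13:4|imm=765922:20 ⇒ 0x69dbafe2 ⇒ big 69 db af e2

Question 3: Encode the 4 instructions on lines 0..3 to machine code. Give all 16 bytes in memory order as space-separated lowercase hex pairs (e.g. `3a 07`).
35 f9 00 00 f9 00 00 00 af 60 00 00 a0 bf 00 00

0. sum fields op=0x35:8|rd=15:4|rs=9:4|pad=0:16 → word 35f90000h → 35 f9 00 00
1. bl fields op=0xf9:8|imm=0:24 → word f9000000h → f9 00 00 00
2. neg fields op=0xaf:8|rd=6:4|pad=0:20 → word af600000h → af 60 00 00
3. ldr fields op=0xa0:8|rd=11:4|rs=15:4|pad=0:16 → word a0bf0000h → a0 bf 00 00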